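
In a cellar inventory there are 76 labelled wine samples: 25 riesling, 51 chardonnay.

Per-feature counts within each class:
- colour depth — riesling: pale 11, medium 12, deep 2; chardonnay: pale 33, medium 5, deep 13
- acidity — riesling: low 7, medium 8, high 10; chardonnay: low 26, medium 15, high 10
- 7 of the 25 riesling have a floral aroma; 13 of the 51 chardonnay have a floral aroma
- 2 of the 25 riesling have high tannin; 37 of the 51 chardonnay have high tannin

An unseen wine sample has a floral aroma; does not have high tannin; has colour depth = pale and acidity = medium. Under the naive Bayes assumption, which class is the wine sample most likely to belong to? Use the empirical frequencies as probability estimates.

riesling: (25/76) × (11/25) × (8/25) × (7/25) × (23/25) ≈ 0.0119309
chardonnay: (51/76) × (33/51) × (15/51) × (13/51) × (14/51) ≈ 0.00893619
Highest score → riesling.

riesling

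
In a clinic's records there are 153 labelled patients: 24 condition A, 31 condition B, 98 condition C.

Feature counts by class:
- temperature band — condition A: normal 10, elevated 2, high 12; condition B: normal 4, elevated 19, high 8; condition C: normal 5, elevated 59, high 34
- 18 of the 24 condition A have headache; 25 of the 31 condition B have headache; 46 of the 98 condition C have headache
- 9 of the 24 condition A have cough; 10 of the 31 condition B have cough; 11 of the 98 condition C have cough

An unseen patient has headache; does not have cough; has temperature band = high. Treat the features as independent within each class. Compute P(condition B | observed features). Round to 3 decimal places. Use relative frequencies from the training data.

condition A: (24/153) × (12/24) × (18/24) × (15/24) ≈ 0.0367647
condition B: (31/153) × (8/31) × (25/31) × (21/31) ≈ 0.028565
condition C: (98/153) × (34/98) × (46/98) × (87/98) ≈ 0.0926003
P(condition B | x) = 0.028565 / 0.15793 ≈ 0.181

0.181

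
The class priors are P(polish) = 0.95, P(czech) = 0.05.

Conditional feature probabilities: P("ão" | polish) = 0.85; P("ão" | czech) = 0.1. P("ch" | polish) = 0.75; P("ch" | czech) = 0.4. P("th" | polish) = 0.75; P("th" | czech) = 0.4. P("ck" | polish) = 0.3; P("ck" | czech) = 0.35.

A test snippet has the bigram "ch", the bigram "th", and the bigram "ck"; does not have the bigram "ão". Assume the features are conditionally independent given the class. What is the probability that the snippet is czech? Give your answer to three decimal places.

0.095

polish: 0.95 × (1−0.85) × 0.75 × 0.75 × 0.3 = 0.024046875
czech: 0.05 × (1−0.1) × 0.4 × 0.4 × 0.35 = 0.00252
P(czech | x) = 0.00252 / 0.026566875 ≈ 0.095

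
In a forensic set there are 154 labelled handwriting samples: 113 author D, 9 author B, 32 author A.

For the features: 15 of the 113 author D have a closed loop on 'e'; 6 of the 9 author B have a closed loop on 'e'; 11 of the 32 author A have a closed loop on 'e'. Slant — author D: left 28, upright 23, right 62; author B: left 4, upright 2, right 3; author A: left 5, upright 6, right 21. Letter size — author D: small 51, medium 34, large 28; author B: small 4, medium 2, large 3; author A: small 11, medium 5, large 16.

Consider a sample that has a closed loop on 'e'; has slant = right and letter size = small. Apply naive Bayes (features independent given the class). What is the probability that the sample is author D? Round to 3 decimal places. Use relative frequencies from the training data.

author D: (113/154) × (15/113) × (62/113) × (51/113) ≈ 0.0241199
author B: (9/154) × (6/9) × (3/9) × (4/9) ≈ 0.00577201
author A: (32/154) × (11/32) × (21/32) × (11/32) = 0.01611328125
P(author D | x) = 0.0241199 / 0.04600519125 ≈ 0.524

0.524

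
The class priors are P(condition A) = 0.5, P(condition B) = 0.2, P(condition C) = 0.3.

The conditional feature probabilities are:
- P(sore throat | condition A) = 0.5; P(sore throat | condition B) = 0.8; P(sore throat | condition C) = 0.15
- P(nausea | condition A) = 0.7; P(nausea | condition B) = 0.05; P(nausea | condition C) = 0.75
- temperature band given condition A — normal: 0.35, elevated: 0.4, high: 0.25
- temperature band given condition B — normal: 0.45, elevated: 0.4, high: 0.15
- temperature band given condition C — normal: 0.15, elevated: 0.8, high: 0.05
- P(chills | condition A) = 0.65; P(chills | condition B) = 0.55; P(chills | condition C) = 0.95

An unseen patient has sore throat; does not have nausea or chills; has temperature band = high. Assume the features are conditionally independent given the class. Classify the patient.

condition B

condition A: 0.5 × 0.5 × (1−0.7) × 0.25 × (1−0.65) = 0.0065625
condition B: 0.2 × 0.8 × (1−0.05) × 0.15 × (1−0.55) = 0.01026
condition C: 0.3 × 0.15 × (1−0.75) × 0.05 × (1−0.95) = 0.000028125
Highest score → condition B.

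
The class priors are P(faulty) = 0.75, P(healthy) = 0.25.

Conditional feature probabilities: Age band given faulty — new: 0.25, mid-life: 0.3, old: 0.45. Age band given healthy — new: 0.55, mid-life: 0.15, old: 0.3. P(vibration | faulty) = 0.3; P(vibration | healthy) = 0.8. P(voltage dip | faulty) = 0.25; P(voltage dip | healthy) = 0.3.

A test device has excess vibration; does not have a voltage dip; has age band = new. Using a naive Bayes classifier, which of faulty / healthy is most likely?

faulty: 0.75 × 0.25 × 0.3 × (1−0.25) = 0.0421875
healthy: 0.25 × 0.55 × 0.8 × (1−0.3) = 0.077
Highest score → healthy.

healthy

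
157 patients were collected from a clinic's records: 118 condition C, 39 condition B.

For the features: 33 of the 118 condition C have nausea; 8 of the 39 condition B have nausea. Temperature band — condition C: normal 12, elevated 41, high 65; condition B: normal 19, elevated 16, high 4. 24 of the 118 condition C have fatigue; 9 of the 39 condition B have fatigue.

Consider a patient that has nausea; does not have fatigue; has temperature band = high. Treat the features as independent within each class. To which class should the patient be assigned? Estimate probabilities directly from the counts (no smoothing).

condition C

condition C: (118/157) × (33/118) × (65/118) × (94/118) ≈ 0.0922341
condition B: (39/157) × (8/39) × (4/39) × (30/39) ≈ 0.00402015
Highest score → condition C.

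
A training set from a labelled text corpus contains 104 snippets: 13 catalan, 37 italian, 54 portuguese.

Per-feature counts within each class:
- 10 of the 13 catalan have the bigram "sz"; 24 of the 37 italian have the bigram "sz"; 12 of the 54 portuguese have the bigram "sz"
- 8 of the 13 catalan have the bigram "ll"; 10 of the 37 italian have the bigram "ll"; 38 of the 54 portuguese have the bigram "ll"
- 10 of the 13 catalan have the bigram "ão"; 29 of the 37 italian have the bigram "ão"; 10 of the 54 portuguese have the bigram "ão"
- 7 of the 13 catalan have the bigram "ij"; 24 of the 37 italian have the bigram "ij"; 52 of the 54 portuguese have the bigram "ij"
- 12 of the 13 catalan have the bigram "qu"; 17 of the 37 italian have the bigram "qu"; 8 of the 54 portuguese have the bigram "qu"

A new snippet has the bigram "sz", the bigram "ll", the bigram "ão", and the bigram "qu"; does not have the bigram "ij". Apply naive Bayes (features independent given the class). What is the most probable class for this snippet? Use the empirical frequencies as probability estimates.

catalan: (13/104) × (10/13) × (8/13) × (10/13) × (6/13) × (12/13) ≈ 0.0193917
italian: (37/104) × (24/37) × (10/37) × (29/37) × (13/37) × (17/37) ≈ 0.00789153
portuguese: (54/104) × (12/54) × (38/54) × (10/54) × (2/54) × (8/54) ≈ 0.0000825043
Highest score → catalan.

catalan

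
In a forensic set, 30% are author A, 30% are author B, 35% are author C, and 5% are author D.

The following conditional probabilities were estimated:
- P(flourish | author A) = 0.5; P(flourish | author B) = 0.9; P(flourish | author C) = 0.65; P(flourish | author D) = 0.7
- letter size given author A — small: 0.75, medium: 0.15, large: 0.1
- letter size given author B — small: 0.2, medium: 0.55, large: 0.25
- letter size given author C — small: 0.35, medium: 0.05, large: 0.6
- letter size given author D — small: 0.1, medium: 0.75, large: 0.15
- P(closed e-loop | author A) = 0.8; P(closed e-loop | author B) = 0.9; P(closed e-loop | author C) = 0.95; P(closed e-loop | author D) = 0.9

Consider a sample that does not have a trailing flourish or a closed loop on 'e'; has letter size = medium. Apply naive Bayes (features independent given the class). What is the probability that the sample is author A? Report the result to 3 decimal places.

0.594

author A: 0.3 × (1−0.5) × 0.15 × (1−0.8) = 0.0045
author B: 0.3 × (1−0.9) × 0.55 × (1−0.9) = 0.00165
author C: 0.35 × (1−0.65) × 0.05 × (1−0.95) = 0.00030625
author D: 0.05 × (1−0.7) × 0.75 × (1−0.9) = 0.001125
P(author A | x) = 0.0045 / 0.00758125 ≈ 0.594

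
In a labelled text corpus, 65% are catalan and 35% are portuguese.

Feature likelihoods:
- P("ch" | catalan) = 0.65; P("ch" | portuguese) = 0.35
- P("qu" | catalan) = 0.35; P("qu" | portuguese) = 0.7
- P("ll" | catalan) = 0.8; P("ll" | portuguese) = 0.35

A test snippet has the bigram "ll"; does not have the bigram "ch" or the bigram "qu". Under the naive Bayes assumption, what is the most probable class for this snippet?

catalan

catalan: 0.65 × (1−0.65) × (1−0.35) × 0.8 = 0.1183
portuguese: 0.35 × (1−0.35) × (1−0.7) × 0.35 = 0.0238875
Highest score → catalan.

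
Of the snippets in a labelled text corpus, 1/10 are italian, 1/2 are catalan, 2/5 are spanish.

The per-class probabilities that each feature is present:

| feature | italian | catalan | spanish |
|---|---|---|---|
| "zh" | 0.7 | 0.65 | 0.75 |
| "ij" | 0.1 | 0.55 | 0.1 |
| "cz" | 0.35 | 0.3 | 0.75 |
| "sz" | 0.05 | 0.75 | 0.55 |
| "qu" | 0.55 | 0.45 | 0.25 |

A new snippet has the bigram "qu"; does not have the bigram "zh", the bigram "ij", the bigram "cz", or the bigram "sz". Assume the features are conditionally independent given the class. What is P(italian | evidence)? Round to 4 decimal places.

0.5122

italian: 0.1 × (1−0.7) × (1−0.1) × (1−0.35) × (1−0.05) × 0.55 = 0.009169875
catalan: 0.5 × (1−0.65) × (1−0.55) × (1−0.3) × (1−0.75) × 0.45 = 0.0062015625
spanish: 0.4 × (1−0.75) × (1−0.1) × (1−0.75) × (1−0.55) × 0.25 = 0.00253125
P(italian | x) = 0.009169875 / 0.0179026875 ≈ 0.5122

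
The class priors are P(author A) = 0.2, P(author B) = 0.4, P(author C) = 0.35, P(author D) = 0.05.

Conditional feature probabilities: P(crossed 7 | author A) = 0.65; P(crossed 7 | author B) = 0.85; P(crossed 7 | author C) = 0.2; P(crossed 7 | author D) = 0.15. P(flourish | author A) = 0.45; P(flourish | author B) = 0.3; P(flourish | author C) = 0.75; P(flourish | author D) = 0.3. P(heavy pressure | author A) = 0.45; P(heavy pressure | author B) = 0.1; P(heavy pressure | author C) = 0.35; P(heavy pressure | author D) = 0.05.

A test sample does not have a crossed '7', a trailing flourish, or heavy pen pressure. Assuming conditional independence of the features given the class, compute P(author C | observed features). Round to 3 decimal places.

0.343

author A: 0.2 × (1−0.65) × (1−0.45) × (1−0.45) = 0.021175
author B: 0.4 × (1−0.85) × (1−0.3) × (1−0.1) = 0.0378
author C: 0.35 × (1−0.2) × (1−0.75) × (1−0.35) = 0.0455
author D: 0.05 × (1−0.15) × (1−0.3) × (1−0.05) = 0.0282625
P(author C | x) = 0.0455 / 0.1327375 ≈ 0.343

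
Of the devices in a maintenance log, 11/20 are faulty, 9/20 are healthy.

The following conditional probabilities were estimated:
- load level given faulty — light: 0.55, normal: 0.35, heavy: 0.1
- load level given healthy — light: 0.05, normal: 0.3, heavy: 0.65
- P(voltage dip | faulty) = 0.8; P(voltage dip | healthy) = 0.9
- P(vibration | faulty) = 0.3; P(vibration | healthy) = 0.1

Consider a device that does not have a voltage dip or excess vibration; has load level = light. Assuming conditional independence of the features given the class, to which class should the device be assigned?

faulty

faulty: 0.55 × 0.55 × (1−0.8) × (1−0.3) = 0.04235
healthy: 0.45 × 0.05 × (1−0.9) × (1−0.1) = 0.002025
Highest score → faulty.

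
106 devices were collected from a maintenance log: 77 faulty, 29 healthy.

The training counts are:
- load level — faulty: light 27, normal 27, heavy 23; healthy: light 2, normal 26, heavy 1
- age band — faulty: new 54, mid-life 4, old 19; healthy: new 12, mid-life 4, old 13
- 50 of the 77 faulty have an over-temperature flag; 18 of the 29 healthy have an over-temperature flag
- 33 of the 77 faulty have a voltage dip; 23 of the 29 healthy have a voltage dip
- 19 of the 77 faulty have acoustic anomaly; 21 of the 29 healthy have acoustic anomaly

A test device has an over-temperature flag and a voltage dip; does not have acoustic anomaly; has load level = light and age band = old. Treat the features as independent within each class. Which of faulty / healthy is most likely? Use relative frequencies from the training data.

faulty

faulty: (77/106) × (27/77) × (19/77) × (50/77) × (33/77) × (58/77) ≈ 0.0131753
healthy: (29/106) × (2/29) × (13/29) × (18/29) × (23/29) × (8/29) ≈ 0.00114859
Highest score → faulty.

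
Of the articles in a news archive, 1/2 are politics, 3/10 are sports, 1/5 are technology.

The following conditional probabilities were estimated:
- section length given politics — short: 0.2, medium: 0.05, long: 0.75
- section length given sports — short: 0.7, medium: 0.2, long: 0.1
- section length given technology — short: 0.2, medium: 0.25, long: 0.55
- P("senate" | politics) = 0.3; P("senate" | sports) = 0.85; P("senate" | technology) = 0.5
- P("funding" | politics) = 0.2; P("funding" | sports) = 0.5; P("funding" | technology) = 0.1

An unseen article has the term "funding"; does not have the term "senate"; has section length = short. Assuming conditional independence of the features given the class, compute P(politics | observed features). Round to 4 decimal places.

0.4409

politics: 0.5 × 0.2 × (1−0.3) × 0.2 = 0.014
sports: 0.3 × 0.7 × (1−0.85) × 0.5 = 0.01575
technology: 0.2 × 0.2 × (1−0.5) × 0.1 = 0.002
P(politics | x) = 0.014 / 0.03175 ≈ 0.4409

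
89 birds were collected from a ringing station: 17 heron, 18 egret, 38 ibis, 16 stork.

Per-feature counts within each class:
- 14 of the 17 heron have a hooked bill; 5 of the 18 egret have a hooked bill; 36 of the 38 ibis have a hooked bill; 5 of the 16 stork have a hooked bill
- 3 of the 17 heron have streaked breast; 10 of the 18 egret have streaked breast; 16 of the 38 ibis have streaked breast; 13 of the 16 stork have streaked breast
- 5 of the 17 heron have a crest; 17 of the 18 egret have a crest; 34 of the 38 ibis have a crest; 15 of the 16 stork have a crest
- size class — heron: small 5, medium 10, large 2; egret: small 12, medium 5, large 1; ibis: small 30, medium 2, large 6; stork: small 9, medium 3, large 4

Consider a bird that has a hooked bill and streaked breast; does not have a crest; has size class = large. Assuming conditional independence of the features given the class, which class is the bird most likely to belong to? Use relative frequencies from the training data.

heron: (17/89) × (14/17) × (3/17) × (12/17) × (2/17) ≈ 0.00230528
egret: (18/89) × (5/18) × (10/18) × (1/18) × (1/18) ≈ 0.0000963302
ibis: (38/89) × (36/38) × (16/38) × (4/38) × (6/38) ≈ 0.00283069
stork: (16/89) × (5/16) × (13/16) × (1/16) × (4/16) ≈ 0.00071322
Highest score → ibis.

ibis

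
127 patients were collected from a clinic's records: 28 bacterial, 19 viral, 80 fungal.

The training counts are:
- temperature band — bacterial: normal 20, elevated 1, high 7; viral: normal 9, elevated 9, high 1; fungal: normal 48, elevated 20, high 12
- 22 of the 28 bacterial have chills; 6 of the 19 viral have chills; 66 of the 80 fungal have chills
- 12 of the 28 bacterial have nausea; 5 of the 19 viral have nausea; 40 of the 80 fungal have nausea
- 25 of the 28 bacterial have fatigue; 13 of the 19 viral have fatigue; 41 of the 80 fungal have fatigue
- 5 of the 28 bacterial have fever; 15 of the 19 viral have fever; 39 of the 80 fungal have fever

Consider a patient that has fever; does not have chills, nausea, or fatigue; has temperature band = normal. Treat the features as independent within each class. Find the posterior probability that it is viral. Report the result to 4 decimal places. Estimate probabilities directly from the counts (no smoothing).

0.5198

bacterial: (28/127) × (20/28) × (6/28) × (16/28) × (3/28) × (5/28) ≈ 0.000368941
viral: (19/127) × (9/19) × (13/19) × (14/19) × (6/19) × (15/19) ≈ 0.00890714
fungal: (80/127) × (48/80) × (14/80) × (40/80) × (39/80) × (39/80) ≈ 0.0078595
P(viral | x) = 0.00890714 / 0.017135581 ≈ 0.5198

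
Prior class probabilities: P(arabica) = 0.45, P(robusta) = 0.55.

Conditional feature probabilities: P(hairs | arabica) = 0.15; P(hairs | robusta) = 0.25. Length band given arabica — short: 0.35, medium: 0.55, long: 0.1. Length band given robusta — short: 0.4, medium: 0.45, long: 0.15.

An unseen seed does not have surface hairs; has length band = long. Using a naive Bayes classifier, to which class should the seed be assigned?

arabica: 0.45 × (1−0.15) × 0.1 = 0.03825
robusta: 0.55 × (1−0.25) × 0.15 = 0.061875
Highest score → robusta.

robusta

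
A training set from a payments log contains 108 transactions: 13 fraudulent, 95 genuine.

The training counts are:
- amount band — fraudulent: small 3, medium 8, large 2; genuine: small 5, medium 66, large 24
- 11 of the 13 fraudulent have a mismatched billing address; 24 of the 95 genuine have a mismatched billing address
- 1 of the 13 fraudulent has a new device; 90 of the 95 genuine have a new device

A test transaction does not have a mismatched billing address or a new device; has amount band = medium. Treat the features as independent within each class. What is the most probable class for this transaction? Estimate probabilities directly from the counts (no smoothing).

genuine

fraudulent: (13/108) × (8/13) × (2/13) × (12/13) ≈ 0.0105194
genuine: (95/108) × (66/95) × (71/95) × (5/95) ≈ 0.0240382
Highest score → genuine.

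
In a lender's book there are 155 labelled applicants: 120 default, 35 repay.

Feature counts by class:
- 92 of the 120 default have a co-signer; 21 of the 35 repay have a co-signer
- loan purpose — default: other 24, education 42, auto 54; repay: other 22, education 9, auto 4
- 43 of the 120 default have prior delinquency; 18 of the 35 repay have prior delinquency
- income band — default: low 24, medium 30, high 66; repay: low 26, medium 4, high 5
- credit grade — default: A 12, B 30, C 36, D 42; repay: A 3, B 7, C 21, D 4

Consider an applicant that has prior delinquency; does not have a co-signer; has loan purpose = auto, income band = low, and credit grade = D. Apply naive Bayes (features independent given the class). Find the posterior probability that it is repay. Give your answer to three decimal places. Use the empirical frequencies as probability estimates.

0.181

default: (120/155) × (28/120) × (54/120) × (43/120) × (24/120) × (42/120) ≈ 0.00203903
repay: (35/155) × (14/35) × (4/35) × (18/35) × (26/35) × (4/35) ≈ 0.000450703
P(repay | x) = 0.000450703 / 0.002489733 ≈ 0.181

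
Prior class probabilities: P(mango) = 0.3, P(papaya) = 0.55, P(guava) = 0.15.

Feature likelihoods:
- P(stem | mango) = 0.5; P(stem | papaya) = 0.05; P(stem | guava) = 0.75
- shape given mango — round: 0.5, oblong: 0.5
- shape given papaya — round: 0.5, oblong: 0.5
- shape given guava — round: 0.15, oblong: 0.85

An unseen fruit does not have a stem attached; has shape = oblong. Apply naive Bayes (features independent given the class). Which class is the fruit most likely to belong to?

mango: 0.3 × (1−0.5) × 0.5 = 0.075
papaya: 0.55 × (1−0.05) × 0.5 = 0.26125
guava: 0.15 × (1−0.75) × 0.85 = 0.031875
Highest score → papaya.

papaya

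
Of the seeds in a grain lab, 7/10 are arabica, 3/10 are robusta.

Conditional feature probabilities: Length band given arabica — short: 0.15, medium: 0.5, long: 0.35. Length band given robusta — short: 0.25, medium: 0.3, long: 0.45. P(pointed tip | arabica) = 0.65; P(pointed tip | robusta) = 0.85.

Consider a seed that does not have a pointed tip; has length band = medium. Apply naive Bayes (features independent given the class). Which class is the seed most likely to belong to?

arabica

arabica: 0.7 × 0.5 × (1−0.65) = 0.1225
robusta: 0.3 × 0.3 × (1−0.85) = 0.0135
Highest score → arabica.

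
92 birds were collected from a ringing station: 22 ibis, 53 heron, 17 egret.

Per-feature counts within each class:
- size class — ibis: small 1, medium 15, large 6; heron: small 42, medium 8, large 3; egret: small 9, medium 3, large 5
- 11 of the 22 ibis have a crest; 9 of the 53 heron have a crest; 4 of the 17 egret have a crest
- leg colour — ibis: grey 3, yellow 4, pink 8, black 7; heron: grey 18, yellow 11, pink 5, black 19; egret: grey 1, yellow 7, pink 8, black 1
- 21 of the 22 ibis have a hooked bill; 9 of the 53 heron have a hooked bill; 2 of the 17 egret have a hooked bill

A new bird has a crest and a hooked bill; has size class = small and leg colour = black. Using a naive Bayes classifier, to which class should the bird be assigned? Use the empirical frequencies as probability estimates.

ibis: (22/92) × (1/22) × (11/22) × (7/22) × (21/22) ≈ 0.00165065
heron: (53/92) × (42/53) × (9/53) × (19/53) × (9/53) ≈ 0.00471924
egret: (17/92) × (9/17) × (4/17) × (1/17) × (2/17) ≈ 0.000159293
Highest score → heron.

heron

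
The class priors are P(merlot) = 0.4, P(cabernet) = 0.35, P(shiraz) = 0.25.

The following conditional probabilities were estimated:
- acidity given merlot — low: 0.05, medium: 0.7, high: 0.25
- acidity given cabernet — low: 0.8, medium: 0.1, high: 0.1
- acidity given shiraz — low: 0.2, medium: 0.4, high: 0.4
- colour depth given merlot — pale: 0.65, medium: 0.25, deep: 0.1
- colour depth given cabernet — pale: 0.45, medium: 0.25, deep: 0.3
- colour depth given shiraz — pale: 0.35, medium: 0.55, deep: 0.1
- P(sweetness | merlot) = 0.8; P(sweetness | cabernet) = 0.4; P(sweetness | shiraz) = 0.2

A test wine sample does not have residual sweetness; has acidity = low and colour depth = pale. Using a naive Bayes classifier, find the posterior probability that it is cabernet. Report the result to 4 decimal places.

0.8200

merlot: 0.4 × 0.05 × 0.65 × (1−0.8) = 0.0026
cabernet: 0.35 × 0.8 × 0.45 × (1−0.4) = 0.0756
shiraz: 0.25 × 0.2 × 0.35 × (1−0.2) = 0.014
P(cabernet | x) = 0.0756 / 0.0922 ≈ 0.8200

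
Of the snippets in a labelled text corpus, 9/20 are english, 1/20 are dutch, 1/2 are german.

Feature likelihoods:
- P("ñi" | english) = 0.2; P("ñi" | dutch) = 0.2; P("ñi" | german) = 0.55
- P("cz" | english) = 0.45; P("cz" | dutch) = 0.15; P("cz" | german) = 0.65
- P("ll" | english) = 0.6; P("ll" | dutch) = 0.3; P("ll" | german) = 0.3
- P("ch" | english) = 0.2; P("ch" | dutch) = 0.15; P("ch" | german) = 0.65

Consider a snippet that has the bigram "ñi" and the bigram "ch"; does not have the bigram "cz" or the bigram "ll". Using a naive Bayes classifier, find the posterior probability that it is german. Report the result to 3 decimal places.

english: 0.45 × 0.2 × (1−0.45) × (1−0.6) × 0.2 = 0.00396
dutch: 0.05 × 0.2 × (1−0.15) × (1−0.3) × 0.15 = 0.0008925
german: 0.5 × 0.55 × (1−0.65) × (1−0.3) × 0.65 = 0.04379375
P(german | x) = 0.04379375 / 0.04864625 ≈ 0.900

0.900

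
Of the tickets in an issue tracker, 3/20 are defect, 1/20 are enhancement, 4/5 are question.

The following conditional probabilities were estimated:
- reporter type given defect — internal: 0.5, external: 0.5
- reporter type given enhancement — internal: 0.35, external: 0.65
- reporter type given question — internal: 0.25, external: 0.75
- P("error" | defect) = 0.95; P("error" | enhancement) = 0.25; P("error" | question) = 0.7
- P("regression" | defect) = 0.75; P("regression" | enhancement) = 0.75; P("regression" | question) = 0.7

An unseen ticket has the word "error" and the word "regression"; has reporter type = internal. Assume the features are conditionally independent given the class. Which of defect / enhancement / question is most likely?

defect: 0.15 × 0.5 × 0.95 × 0.75 = 0.0534375
enhancement: 0.05 × 0.35 × 0.25 × 0.75 = 0.00328125
question: 0.8 × 0.25 × 0.7 × 0.7 = 0.098
Highest score → question.

question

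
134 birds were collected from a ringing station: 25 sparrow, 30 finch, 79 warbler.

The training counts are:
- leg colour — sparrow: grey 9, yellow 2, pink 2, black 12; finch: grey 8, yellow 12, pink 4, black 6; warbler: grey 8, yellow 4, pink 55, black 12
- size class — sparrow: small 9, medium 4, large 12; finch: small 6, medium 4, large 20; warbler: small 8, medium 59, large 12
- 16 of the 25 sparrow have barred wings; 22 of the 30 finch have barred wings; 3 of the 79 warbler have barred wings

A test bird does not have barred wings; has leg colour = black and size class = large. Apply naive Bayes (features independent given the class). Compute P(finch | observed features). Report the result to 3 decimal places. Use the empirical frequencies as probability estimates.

sparrow: (25/134) × (12/25) × (12/25) × (9/25) ≈ 0.0154746
finch: (30/134) × (6/30) × (20/30) × (8/30) ≈ 0.0079602
warbler: (79/134) × (12/79) × (12/79) × (76/79) ≈ 0.0130863
P(finch | x) = 0.0079602 / 0.0365211 ≈ 0.218

0.218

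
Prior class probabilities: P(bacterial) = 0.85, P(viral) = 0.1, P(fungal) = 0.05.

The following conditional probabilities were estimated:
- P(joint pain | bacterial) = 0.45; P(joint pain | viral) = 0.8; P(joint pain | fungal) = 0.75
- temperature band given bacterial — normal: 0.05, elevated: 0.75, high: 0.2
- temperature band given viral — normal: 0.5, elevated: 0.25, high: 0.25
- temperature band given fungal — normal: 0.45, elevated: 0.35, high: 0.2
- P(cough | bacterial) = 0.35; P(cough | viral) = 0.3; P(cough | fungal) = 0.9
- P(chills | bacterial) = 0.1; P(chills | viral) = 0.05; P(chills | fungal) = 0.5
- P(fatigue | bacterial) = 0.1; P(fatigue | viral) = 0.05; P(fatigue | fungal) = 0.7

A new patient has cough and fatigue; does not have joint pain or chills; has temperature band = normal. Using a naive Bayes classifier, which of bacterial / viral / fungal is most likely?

bacterial: 0.85 × (1−0.45) × 0.05 × 0.35 × (1−0.1) × 0.1 = 0.0007363125
viral: 0.1 × (1−0.8) × 0.5 × 0.3 × (1−0.05) × 0.05 = 0.0001425
fungal: 0.05 × (1−0.75) × 0.45 × 0.9 × (1−0.5) × 0.7 = 0.001771875
Highest score → fungal.

fungal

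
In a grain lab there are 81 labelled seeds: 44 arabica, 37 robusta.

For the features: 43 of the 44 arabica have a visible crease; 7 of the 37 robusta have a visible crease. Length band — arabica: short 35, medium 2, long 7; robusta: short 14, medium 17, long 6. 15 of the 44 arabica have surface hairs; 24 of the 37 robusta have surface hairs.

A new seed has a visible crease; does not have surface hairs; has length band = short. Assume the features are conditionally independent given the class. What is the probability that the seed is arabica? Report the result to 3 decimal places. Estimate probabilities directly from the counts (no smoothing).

arabica: (44/81) × (43/44) × (35/44) × (29/44) ≈ 0.27832
robusta: (37/81) × (7/37) × (14/37) × (13/37) ≈ 0.011489
P(arabica | x) = 0.27832 / 0.289809 ≈ 0.960

0.960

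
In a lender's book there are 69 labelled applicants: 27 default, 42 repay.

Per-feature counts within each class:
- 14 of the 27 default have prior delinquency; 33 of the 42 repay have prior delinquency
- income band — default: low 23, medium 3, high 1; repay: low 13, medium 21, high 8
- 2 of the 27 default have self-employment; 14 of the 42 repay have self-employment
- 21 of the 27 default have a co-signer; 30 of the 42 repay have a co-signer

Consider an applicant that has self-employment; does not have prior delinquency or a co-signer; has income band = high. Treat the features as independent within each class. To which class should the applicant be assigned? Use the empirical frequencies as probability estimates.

repay

default: (27/69) × (13/27) × (1/27) × (2/27) × (6/27) ≈ 0.000114864
repay: (42/69) × (9/42) × (8/42) × (14/42) × (12/42) ≈ 0.00236616
Highest score → repay.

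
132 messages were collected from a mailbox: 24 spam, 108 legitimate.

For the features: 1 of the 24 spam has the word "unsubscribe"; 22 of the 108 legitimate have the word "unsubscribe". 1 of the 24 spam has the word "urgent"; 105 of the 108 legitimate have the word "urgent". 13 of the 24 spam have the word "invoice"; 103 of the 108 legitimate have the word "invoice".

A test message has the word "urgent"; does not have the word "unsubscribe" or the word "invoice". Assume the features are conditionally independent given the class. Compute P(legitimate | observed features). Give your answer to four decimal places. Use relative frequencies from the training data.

spam: (24/132) × (23/24) × (1/24) × (11/24) ≈ 0.00332755
legitimate: (108/132) × (86/108) × (105/108) × (5/108) ≈ 0.0293249
P(legitimate | x) = 0.0293249 / 0.03265245 ≈ 0.8981

0.8981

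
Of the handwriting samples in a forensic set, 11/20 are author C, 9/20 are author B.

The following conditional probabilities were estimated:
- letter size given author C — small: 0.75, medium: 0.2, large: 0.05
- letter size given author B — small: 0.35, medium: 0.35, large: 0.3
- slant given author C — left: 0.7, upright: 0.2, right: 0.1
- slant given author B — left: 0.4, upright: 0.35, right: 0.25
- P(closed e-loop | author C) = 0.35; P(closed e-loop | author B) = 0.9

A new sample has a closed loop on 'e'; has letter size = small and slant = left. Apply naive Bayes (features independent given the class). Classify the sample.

author C

author C: 0.55 × 0.75 × 0.7 × 0.35 = 0.1010625
author B: 0.45 × 0.35 × 0.4 × 0.9 = 0.0567
Highest score → author C.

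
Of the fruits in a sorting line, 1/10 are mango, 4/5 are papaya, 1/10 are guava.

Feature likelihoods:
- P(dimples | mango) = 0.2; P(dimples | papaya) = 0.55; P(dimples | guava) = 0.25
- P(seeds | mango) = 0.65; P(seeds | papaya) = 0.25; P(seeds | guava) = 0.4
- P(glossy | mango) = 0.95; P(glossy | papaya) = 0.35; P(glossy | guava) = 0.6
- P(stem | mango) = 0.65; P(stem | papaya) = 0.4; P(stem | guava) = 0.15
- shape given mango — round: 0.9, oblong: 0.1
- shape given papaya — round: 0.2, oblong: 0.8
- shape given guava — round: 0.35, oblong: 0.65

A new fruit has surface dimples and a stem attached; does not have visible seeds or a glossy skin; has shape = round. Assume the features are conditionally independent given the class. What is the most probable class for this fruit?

mango: 0.1 × 0.2 × (1−0.65) × (1−0.95) × 0.65 × 0.9 = 0.00020475
papaya: 0.8 × 0.55 × (1−0.25) × (1−0.35) × 0.4 × 0.2 = 0.01716
guava: 0.1 × 0.25 × (1−0.4) × (1−0.6) × 0.15 × 0.35 = 0.000315
Highest score → papaya.

papaya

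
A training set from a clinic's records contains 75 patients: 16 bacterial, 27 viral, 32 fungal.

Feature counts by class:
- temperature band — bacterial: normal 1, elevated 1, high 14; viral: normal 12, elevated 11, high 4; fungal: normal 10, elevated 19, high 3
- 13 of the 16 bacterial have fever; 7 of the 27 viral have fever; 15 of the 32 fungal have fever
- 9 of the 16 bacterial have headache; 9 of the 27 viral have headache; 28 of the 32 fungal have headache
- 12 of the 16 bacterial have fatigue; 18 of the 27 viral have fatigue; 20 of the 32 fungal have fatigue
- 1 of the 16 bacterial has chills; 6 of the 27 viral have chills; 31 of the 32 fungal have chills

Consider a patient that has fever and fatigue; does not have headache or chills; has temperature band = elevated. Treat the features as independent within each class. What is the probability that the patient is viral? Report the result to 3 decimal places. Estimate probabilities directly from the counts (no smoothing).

0.784

bacterial: (16/75) × (1/16) × (13/16) × (7/16) × (12/16) × (15/16) = 0.00333251953125
viral: (27/75) × (11/27) × (7/27) × (18/27) × (18/27) × (21/27) ≈ 0.0131443
fungal: (32/75) × (19/32) × (15/32) × (4/32) × (20/32) × (1/32) = 0.0002899169921875
P(viral | x) = 0.0131443 / 0.0167667365234375 ≈ 0.784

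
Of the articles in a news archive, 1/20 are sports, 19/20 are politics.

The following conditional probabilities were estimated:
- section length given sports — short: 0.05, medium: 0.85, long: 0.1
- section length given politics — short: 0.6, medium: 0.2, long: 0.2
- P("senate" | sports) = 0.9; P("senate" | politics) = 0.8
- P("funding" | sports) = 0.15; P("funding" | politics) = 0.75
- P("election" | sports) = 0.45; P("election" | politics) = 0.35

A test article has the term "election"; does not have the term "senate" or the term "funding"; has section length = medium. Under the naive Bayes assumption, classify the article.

politics

sports: 0.05 × 0.85 × (1−0.9) × (1−0.15) × 0.45 = 0.001625625
politics: 0.95 × 0.2 × (1−0.8) × (1−0.75) × 0.35 = 0.003325
Highest score → politics.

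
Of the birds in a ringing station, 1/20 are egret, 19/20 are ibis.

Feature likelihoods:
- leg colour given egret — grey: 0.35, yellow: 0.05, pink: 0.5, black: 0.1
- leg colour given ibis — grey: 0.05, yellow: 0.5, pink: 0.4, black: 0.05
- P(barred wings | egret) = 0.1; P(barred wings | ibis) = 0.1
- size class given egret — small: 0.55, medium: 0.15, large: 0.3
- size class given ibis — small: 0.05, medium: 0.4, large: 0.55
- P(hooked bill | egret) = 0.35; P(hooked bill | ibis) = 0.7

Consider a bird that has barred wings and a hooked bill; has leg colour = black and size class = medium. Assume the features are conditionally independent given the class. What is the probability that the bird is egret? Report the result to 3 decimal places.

0.019

egret: 0.05 × 0.1 × 0.1 × 0.15 × 0.35 = 0.00002625
ibis: 0.95 × 0.05 × 0.1 × 0.4 × 0.7 = 0.00133
P(egret | x) = 0.00002625 / 0.00135625 ≈ 0.019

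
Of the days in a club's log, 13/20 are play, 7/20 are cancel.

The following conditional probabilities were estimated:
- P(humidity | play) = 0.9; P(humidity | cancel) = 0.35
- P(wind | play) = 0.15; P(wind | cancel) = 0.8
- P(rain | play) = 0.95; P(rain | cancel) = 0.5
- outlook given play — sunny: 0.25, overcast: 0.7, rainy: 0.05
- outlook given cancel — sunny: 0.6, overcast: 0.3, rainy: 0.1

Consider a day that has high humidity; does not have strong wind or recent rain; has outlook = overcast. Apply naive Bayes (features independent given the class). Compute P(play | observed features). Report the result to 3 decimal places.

play: 0.65 × 0.9 × (1−0.15) × (1−0.95) × 0.7 = 0.01740375
cancel: 0.35 × 0.35 × (1−0.8) × (1−0.5) × 0.3 = 0.003675
P(play | x) = 0.01740375 / 0.02107875 ≈ 0.826

0.826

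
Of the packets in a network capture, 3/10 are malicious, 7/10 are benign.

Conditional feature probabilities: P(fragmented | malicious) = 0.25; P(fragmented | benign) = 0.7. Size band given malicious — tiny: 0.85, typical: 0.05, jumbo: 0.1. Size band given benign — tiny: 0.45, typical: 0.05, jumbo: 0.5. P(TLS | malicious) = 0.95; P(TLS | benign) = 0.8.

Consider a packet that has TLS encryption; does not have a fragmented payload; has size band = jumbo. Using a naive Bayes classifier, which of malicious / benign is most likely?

benign

malicious: 0.3 × (1−0.25) × 0.1 × 0.95 = 0.021375
benign: 0.7 × (1−0.7) × 0.5 × 0.8 = 0.084
Highest score → benign.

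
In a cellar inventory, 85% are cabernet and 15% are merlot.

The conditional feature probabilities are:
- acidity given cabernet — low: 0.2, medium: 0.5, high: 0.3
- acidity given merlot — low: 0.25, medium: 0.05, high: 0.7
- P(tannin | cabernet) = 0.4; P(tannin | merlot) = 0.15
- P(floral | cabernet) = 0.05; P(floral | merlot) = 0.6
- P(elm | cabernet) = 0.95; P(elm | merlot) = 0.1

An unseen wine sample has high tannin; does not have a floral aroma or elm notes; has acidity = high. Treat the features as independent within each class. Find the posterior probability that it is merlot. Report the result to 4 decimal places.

0.5392

cabernet: 0.85 × 0.3 × 0.4 × (1−0.05) × (1−0.95) = 0.004845
merlot: 0.15 × 0.7 × 0.15 × (1−0.6) × (1−0.1) = 0.00567
P(merlot | x) = 0.00567 / 0.010515 ≈ 0.5392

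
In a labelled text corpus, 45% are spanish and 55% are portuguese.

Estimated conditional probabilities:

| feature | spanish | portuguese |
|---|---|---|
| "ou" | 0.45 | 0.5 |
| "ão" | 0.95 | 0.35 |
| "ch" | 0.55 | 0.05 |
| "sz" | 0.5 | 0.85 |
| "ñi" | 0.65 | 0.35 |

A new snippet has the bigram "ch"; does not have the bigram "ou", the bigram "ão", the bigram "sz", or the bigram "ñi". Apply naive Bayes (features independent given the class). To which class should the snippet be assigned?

spanish

spanish: 0.45 × (1−0.45) × (1−0.95) × 0.55 × (1−0.5) × (1−0.65) = 0.00119109375
portuguese: 0.55 × (1−0.5) × (1−0.35) × 0.05 × (1−0.85) × (1−0.35) = 0.00087140625
Highest score → spanish.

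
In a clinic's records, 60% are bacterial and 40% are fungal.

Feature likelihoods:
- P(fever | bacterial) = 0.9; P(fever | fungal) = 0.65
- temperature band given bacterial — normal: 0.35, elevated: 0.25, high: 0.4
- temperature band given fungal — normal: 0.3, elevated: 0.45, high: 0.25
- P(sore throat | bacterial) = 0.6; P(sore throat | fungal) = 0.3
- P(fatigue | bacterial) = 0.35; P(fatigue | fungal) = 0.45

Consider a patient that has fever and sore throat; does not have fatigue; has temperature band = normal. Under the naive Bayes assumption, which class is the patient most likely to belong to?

bacterial: 0.6 × 0.9 × 0.35 × 0.6 × (1−0.35) = 0.07371
fungal: 0.4 × 0.65 × 0.3 × 0.3 × (1−0.45) = 0.01287
Highest score → bacterial.

bacterial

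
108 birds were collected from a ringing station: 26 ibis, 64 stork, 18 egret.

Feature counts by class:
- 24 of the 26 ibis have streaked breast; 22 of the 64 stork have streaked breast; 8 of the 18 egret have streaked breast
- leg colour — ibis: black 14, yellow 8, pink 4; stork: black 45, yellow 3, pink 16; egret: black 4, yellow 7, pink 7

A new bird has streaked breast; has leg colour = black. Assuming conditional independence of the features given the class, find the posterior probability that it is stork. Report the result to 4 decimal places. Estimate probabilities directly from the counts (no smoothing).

ibis: (26/108) × (24/26) × (14/26) ≈ 0.119658
stork: (64/108) × (22/64) × (45/64) ≈ 0.143229
egret: (18/108) × (8/18) × (4/18) ≈ 0.0164609
P(stork | x) = 0.143229 / 0.2793479 ≈ 0.5127

0.5127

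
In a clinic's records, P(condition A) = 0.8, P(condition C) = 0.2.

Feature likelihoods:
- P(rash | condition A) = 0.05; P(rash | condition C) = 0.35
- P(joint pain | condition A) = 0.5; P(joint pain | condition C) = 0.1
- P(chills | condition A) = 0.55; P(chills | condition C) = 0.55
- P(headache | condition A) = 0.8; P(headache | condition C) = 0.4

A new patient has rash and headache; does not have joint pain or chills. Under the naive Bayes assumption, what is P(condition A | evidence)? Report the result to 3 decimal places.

condition A: 0.8 × 0.05 × (1−0.5) × (1−0.55) × 0.8 = 0.0072
condition C: 0.2 × 0.35 × (1−0.1) × (1−0.55) × 0.4 = 0.01134
P(condition A | x) = 0.0072 / 0.01854 ≈ 0.388

0.388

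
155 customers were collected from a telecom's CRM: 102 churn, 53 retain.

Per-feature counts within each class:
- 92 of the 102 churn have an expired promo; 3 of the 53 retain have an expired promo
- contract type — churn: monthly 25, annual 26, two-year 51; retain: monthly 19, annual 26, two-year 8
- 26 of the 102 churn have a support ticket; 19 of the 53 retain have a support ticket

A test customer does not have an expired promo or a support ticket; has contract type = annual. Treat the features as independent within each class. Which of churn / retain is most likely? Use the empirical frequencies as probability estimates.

retain

churn: (102/155) × (10/102) × (26/102) × (76/102) ≈ 0.0122534
retain: (53/155) × (50/53) × (26/53) × (34/53) ≈ 0.101517
Highest score → retain.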